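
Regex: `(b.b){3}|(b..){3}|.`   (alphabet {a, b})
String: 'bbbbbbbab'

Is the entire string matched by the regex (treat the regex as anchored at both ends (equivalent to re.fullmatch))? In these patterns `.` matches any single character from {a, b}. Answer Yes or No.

Yes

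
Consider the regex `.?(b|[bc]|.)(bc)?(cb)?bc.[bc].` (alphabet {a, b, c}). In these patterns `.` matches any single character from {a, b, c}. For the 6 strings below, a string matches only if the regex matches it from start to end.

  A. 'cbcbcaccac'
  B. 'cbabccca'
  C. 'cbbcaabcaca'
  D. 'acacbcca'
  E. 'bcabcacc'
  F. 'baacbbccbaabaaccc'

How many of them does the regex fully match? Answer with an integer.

0

A. 'cbcbcaccac' → no match
B. 'cbabccca' → no match
C. 'cbbcaabcaca' → no match
D. 'acacbcca' → no match
E. 'bcabcacc' → no match
F → no match
Total matched: 0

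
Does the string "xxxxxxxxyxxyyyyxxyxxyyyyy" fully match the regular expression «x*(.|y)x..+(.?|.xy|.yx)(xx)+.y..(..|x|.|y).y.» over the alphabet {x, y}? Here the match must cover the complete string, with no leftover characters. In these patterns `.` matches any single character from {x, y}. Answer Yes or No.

No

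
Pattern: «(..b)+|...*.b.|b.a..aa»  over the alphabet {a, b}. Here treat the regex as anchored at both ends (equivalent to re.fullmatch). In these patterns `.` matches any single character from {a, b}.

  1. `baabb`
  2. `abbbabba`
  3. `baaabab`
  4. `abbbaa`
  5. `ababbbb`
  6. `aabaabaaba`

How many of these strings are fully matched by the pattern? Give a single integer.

1 → match
2 → match
3 → no match
4 → no match
5 → match
6 → match
Total matched: 4

4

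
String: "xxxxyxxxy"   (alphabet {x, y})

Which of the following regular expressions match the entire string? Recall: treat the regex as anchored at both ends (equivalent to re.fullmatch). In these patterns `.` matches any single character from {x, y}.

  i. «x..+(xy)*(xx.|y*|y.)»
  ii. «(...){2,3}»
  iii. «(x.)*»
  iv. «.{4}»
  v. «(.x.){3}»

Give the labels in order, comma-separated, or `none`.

i → match
ii → match
iii → no match
iv → no match
v → no match

i, ii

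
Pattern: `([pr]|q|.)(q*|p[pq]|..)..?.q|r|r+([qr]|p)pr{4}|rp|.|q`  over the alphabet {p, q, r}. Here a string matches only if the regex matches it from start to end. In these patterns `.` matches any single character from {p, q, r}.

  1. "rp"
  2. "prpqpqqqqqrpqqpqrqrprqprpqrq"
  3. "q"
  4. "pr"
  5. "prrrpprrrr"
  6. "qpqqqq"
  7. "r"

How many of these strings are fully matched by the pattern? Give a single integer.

1 → match
2 → no match
3 → match
4 → no match
5 → no match
6 → match
7 → match
Total matched: 4

4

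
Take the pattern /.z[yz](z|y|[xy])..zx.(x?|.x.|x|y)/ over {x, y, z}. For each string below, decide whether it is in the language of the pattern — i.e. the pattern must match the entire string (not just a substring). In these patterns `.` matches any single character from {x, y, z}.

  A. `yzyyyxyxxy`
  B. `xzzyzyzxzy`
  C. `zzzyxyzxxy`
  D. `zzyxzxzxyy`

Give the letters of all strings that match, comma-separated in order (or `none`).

A → no match
B → match
C → match
D → match

B, C, D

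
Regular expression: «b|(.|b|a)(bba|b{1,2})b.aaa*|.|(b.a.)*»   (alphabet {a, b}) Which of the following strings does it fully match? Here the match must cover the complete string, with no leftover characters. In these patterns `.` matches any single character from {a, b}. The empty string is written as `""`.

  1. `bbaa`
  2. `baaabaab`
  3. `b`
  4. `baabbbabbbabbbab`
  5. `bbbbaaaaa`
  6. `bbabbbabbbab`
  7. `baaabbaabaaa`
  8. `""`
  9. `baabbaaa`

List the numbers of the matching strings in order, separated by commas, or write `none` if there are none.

1 → match
2 → match
3 → match
4 → match
5 → match
6 → match
7 → match
8 → match
9 → match

1, 2, 3, 4, 5, 6, 7, 8, 9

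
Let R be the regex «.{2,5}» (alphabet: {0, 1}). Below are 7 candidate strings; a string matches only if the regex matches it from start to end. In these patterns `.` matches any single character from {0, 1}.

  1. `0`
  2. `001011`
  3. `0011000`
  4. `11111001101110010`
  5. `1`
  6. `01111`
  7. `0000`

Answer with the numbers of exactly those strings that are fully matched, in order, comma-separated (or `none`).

1 → no match
2 → no match
3 → no match
4 → no match
5 → no match
6 → match
7 → match

6, 7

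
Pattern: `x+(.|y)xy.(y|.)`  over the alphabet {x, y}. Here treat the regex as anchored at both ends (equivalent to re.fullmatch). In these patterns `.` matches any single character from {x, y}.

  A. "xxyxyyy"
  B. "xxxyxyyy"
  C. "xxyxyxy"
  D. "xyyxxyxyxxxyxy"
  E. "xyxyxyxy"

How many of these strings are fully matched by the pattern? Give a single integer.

A → match
B → match
C → match
D → no match
E → no match
Total matched: 3

3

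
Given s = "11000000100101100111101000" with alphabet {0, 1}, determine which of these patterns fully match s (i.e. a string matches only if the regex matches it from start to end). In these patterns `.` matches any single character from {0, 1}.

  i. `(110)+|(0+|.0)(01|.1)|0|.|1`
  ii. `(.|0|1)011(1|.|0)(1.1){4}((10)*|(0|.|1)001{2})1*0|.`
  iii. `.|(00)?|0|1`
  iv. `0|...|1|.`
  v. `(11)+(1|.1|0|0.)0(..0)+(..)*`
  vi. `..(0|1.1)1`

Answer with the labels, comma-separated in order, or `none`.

i → no match
ii → no match
iii → no match
iv → no match
v → match
vi → no match — must end with "1"

v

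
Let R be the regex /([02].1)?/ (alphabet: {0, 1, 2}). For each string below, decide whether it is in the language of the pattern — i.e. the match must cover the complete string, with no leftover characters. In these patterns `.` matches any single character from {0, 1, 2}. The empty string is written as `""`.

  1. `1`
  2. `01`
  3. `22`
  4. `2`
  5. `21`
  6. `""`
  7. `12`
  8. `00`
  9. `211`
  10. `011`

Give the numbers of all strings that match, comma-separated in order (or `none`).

1 → no match
2 → no match
3 → no match
4 → no match
5 → no match
6 → match
7 → no match
8 → no match
9 → match
10 → match

6, 9, 10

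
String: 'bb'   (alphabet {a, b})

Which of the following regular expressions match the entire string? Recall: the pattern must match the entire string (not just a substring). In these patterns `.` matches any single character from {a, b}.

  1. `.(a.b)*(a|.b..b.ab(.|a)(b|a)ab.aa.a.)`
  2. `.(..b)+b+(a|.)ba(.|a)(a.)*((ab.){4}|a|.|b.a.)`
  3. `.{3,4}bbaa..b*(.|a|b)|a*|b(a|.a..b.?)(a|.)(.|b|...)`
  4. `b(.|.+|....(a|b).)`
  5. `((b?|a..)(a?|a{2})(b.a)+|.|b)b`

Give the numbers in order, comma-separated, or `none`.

1 → no match
2 → no match
3 → no match
4 → match
5 → match

4, 5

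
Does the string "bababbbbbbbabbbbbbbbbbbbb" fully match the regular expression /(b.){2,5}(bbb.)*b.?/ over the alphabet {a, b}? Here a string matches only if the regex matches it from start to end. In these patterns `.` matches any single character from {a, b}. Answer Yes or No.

Yes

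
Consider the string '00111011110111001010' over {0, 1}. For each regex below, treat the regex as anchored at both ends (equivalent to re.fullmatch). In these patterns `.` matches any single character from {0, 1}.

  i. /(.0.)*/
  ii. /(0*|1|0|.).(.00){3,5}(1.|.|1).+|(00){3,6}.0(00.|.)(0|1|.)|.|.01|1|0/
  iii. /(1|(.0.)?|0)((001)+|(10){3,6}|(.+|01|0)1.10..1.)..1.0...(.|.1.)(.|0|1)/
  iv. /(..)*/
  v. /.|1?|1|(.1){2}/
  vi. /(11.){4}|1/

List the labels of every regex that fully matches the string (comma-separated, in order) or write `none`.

i → no match
ii → no match
iii → match
iv → match
v → no match
vi → no match

iii, iv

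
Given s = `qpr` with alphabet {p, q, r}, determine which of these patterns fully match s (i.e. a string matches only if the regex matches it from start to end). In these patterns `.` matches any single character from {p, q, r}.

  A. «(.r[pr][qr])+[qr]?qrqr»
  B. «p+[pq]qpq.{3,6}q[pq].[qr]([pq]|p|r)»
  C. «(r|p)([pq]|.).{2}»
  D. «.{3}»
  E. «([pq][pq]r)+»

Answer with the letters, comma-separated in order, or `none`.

A → no match — must end with `qrqr`
B → no match — must start with `p`
C → no match
D → match
E → match

D, E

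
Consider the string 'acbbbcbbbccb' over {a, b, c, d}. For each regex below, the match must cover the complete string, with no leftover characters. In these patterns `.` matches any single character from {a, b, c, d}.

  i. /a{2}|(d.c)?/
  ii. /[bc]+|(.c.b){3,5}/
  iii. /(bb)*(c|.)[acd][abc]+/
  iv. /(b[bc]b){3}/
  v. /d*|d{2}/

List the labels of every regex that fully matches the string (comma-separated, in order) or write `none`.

i → no match
ii → match
iii → match
iv → no match — must start with 'b'
v → no match

ii, iii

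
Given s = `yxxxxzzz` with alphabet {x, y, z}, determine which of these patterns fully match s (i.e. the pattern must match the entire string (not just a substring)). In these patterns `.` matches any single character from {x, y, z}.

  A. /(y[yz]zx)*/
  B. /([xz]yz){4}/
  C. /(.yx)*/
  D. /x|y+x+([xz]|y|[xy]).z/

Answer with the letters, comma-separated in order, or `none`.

D

A → no match
B → no match — must end with `yz`
C → no match
D → match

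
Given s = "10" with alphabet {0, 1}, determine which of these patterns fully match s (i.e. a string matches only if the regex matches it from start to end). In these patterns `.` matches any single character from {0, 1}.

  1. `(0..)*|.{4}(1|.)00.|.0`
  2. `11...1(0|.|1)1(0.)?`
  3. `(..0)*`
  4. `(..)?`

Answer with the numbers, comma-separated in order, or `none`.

1 → match
2 → no match — must start with "11"
3 → no match
4 → match

1, 4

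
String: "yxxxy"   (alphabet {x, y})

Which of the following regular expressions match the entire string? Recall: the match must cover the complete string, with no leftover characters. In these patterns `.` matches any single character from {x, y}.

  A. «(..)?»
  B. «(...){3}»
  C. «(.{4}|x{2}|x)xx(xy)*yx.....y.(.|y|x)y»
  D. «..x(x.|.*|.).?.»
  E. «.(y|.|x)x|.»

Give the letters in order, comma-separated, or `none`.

D

A → no match
B → no match
C → no match
D → match
E → no match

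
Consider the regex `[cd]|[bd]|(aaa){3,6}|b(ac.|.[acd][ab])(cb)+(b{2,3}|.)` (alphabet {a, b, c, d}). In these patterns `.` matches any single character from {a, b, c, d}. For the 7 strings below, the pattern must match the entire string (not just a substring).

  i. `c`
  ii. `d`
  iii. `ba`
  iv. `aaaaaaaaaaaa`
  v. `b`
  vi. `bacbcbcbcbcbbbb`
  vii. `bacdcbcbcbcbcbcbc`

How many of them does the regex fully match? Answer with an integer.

6

i → match
ii → match
iii → no match
iv → match
v → match
vi → match
vii → match
Total matched: 6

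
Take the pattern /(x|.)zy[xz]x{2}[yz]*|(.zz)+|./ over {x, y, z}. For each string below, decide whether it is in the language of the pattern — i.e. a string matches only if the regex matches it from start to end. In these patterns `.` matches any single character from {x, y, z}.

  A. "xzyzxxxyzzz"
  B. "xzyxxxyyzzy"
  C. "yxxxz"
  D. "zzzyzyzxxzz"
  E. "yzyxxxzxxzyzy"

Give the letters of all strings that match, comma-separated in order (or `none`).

B

A → no match
B → match
C → no match
D → no match
E → no match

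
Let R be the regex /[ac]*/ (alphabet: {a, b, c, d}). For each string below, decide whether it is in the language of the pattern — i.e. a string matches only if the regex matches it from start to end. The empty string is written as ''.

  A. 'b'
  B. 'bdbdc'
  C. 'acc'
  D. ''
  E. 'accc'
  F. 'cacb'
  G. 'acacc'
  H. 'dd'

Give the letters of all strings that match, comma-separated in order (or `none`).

C, D, E, G

A → no match
B → no match
C → match
D → match
E → match
F → no match
G → match
H → no match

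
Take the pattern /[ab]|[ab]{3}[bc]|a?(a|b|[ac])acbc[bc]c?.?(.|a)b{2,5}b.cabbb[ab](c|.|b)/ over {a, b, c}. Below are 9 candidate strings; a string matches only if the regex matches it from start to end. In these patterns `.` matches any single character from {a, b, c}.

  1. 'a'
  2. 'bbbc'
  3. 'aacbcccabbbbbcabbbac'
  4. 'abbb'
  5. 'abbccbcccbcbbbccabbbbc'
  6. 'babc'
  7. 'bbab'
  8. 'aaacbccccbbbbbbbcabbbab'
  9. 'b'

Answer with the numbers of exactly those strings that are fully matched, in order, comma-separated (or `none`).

1, 2, 3, 4, 6, 7, 8, 9

1. 'a' → match
2. 'bbbc' → match
3 → match
4. 'abbb' → match
5 → no match
6. 'babc' → match
7. 'bbab' → match
8 → match
9. 'b' → match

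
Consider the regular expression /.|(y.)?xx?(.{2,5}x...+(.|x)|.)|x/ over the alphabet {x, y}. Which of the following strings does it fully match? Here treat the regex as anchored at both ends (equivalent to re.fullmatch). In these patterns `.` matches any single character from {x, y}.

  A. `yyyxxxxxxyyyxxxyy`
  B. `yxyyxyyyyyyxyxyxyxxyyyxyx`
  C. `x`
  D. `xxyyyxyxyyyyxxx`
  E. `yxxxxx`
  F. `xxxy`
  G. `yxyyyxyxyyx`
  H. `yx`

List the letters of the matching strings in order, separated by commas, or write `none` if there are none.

A → no match
B → no match
C. `x` → match
D → match
E. `yxxxxx` → no match
F. `xxxy` → no match
G. `yxyyyxyxyyx` → no match
H. `yx` → no match

C, D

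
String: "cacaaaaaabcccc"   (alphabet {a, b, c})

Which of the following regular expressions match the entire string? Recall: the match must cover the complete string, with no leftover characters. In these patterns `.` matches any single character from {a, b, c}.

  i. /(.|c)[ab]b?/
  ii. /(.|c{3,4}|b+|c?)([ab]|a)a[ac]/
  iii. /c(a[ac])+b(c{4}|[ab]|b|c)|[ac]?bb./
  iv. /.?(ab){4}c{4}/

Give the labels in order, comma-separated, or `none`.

iii

i → no match
ii → no match
iii → match
iv → no match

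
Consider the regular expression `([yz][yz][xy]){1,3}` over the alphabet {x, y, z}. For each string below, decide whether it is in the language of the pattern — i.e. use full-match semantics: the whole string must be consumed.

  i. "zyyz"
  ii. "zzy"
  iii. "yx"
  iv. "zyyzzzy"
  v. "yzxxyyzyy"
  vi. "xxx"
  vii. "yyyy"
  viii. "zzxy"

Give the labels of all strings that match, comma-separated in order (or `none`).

ii

i → no match
ii → match
iii → no match
iv → no match
v → no match
vi → no match
vii → no match
viii → no match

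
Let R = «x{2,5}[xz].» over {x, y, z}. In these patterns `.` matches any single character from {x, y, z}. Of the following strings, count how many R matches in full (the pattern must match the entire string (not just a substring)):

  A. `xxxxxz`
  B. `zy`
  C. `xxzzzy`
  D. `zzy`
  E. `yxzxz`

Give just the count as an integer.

A → match
B → no match — must start with `x`
C → no match
D → no match — must start with `x`
E → no match — must start with `x`
Total matched: 1

1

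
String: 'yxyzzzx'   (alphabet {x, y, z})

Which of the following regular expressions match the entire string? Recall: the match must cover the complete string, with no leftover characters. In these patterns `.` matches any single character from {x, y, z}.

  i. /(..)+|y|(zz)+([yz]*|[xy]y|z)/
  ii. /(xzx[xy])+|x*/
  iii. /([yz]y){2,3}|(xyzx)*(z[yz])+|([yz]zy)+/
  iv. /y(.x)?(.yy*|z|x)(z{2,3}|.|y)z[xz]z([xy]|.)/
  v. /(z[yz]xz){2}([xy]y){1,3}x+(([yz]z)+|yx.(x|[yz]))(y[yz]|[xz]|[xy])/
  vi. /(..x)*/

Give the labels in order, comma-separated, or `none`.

i → no match
ii → no match
iii → no match
iv → match
v → no match — must start with 'z'
vi → no match

iv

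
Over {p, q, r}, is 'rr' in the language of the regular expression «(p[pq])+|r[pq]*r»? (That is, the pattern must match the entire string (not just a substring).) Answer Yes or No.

Yes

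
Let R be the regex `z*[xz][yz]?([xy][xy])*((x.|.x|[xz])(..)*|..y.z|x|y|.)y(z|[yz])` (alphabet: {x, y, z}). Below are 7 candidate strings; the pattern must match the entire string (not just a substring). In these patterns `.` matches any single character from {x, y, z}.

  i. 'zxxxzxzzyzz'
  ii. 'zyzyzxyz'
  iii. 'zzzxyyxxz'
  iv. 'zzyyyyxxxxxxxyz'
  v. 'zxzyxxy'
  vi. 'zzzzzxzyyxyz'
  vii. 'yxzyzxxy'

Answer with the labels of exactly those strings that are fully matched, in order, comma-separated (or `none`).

iv, vi

i. 'zxxxzxzzyzz' → no match
ii. 'zyzyzxyz' → no match
iii. 'zzzxyyxxz' → no match
iv → match
v. 'zxzyxxy' → no match
vi. 'zzzzzxzyyxyz' → match
vii. 'yxzyzxxy' → no match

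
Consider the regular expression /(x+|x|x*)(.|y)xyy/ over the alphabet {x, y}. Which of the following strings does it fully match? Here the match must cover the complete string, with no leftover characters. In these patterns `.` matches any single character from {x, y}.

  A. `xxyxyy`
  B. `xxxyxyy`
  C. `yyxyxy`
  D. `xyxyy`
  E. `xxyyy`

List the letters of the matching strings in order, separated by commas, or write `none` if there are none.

A → match
B → match
C → no match — must end with `xyy`
D → match
E → no match — must end with `xyy`

A, B, D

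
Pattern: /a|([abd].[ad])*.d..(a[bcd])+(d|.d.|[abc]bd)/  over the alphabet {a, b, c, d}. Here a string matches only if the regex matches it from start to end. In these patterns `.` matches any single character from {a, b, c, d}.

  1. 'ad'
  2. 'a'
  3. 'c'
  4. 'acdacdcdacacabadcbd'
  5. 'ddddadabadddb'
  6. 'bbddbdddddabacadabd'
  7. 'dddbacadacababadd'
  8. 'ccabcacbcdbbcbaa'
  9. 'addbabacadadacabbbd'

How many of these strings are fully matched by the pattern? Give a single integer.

6

1 → no match
2 → match
3 → no match
4 → match
5 → match
6 → match
7 → match
8 → no match
9 → match
Total matched: 6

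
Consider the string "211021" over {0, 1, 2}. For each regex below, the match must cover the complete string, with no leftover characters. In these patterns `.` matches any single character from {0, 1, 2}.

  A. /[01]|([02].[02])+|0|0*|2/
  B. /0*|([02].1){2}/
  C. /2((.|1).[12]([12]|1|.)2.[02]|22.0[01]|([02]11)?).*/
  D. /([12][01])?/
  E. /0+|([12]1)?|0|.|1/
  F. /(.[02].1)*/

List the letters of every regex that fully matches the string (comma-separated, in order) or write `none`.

A → no match
B → match
C → match
D → no match
E → no match
F → no match

B, C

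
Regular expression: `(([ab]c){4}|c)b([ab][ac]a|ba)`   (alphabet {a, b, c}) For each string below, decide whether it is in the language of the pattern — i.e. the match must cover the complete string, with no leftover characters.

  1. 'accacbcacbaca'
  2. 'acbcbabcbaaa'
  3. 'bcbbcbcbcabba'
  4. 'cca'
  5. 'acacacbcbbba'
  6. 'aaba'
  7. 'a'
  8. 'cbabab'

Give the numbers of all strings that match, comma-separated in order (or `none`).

none

1 → no match
2. 'acbcbabcbaaa' → no match
3 → no match
4. 'cca' → no match
5. 'acacacbcbbba' → no match
6. 'aaba' → no match
7. 'a' → no match
8. 'cbabab' → no match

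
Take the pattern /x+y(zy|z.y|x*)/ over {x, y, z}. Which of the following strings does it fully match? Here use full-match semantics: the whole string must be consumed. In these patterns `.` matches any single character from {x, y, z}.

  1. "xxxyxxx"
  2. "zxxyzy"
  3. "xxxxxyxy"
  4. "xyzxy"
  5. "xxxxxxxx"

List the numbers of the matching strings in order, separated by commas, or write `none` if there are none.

1 → match
2 → no match — must start with "x"
3 → no match
4 → match
5 → no match

1, 4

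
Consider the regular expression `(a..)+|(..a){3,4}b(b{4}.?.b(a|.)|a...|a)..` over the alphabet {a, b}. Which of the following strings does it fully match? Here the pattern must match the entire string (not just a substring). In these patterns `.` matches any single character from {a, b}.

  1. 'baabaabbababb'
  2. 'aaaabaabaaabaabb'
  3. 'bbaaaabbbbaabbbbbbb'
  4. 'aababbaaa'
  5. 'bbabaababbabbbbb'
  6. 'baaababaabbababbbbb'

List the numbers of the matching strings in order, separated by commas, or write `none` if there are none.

1 → match
2 → no match
3 → no match
4 → match
5 → no match
6 → match

1, 4, 6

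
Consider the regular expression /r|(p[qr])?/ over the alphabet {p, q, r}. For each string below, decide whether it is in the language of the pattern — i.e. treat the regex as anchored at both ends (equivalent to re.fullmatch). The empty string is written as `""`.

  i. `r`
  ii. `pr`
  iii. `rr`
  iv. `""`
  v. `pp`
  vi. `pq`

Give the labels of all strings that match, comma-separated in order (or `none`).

i, ii, iv, vi

i → match
ii → match
iii → no match
iv → match
v → no match
vi → match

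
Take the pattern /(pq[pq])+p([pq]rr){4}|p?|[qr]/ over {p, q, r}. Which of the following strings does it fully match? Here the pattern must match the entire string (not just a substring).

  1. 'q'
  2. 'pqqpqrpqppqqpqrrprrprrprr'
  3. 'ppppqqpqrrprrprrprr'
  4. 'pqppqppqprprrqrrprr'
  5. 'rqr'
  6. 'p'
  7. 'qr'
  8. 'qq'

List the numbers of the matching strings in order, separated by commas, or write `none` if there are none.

1 → match
2 → no match
3 → no match
4 → no match
5 → no match
6 → match
7 → no match
8 → no match

1, 6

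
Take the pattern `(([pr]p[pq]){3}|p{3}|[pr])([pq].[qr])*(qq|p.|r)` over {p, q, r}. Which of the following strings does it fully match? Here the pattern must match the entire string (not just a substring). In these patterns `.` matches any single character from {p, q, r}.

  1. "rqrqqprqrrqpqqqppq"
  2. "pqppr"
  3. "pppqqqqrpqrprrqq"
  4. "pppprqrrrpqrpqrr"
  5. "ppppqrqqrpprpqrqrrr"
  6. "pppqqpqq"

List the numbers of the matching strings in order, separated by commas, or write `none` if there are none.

1 → no match
2. "pqppr" → no match
3 → no match
4 → no match
5 → match
6. "pppqqpqq" → no match

5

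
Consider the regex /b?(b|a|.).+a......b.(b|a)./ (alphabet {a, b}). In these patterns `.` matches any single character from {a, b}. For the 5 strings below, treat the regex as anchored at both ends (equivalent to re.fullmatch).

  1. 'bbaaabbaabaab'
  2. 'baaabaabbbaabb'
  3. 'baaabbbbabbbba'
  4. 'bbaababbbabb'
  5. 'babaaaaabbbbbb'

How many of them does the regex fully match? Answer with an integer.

1 → match
2 → no match
3 → match
4 → no match
5 → match
Total matched: 3

3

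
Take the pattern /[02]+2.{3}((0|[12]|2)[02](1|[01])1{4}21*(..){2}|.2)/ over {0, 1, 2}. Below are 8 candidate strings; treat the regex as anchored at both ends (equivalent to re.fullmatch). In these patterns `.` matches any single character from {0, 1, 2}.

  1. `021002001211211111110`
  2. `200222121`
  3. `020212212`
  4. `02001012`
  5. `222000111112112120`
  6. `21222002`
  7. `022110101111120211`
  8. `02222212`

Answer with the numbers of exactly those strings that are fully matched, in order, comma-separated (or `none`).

3, 7, 8

1 → no match
2 → no match
3 → match
4 → no match
5 → no match
6 → no match
7 → match
8 → match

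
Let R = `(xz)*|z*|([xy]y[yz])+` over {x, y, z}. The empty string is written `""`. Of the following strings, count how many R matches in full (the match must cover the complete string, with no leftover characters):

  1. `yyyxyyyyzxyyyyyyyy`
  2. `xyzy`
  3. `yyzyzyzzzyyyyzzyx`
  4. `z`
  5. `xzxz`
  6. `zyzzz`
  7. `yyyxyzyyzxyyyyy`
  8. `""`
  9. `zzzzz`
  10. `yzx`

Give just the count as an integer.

1 → match
2 → no match
3 → no match
4 → match
5 → match
6 → no match
7 → match
8 → match
9 → match
10 → no match
Total matched: 6

6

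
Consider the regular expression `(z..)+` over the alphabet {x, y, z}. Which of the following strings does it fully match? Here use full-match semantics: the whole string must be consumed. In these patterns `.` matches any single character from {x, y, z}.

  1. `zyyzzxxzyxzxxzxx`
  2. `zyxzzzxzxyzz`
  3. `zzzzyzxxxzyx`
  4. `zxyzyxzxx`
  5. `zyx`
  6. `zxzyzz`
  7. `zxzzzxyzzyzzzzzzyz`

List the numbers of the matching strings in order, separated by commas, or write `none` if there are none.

4, 5

1 → no match
2 → no match
3 → no match
4 → match
5 → match
6 → no match
7 → no match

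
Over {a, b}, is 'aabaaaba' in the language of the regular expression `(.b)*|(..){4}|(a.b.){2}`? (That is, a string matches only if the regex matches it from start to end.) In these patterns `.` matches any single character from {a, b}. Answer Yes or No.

Yes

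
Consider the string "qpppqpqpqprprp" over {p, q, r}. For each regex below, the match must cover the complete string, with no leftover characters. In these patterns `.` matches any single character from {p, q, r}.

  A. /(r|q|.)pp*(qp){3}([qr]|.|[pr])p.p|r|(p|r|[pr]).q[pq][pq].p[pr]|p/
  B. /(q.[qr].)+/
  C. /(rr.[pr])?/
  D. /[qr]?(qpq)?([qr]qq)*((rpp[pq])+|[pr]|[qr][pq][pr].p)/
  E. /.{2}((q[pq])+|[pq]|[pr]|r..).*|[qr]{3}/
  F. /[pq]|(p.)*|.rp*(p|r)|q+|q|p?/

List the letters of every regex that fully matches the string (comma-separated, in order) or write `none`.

A, E

A → match
B → no match
C → no match
D → no match
E → match
F → no match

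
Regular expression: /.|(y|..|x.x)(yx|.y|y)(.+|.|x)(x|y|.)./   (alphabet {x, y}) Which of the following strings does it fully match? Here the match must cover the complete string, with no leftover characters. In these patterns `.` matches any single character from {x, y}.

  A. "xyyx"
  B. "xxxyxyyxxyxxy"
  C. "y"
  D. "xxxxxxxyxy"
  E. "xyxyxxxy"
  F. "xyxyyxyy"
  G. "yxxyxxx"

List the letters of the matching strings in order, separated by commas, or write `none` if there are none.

A → no match
B → match
C → match
D → no match
E → match
F → match
G → match

B, C, E, F, G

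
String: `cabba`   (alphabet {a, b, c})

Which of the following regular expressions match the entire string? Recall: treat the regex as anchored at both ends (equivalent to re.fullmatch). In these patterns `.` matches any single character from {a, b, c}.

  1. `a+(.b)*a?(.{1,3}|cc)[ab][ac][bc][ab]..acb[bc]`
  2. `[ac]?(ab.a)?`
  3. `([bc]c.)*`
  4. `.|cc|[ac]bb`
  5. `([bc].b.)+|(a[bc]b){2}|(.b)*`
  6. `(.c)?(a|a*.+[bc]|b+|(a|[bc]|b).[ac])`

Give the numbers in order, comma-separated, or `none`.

2

1 → no match — must start with `a`
2 → match
3 → no match
4 → no match
5 → no match
6 → no match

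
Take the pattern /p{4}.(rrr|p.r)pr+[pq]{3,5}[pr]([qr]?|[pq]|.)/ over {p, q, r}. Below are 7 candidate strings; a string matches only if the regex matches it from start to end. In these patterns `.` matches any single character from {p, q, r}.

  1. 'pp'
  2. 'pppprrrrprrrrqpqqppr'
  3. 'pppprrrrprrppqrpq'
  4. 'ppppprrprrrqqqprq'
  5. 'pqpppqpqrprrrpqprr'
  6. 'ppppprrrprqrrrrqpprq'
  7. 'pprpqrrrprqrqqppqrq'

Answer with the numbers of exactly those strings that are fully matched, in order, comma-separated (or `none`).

1 → no match
2 → match
3 → no match
4 → no match
5 → no match
6 → no match
7 → no match

2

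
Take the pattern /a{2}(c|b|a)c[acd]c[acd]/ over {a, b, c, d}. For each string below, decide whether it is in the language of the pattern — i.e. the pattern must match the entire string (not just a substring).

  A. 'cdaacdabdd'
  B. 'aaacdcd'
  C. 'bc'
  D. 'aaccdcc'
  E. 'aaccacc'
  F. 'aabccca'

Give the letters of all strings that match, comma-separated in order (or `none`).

B, D, E, F

A → no match — must start with 'a'
B → match
C → no match — must start with 'a'
D → match
E → match
F → match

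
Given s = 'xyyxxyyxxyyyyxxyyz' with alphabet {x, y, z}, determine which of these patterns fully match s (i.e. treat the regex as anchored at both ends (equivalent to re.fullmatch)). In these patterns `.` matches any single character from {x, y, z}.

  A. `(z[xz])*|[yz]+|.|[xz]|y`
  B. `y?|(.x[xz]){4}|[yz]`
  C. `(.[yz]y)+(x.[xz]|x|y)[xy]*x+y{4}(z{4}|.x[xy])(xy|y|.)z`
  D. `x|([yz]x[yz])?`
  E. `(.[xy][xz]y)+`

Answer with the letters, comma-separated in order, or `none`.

C

A → no match
B → no match
C → match
D → no match
E → no match — must end with 'y'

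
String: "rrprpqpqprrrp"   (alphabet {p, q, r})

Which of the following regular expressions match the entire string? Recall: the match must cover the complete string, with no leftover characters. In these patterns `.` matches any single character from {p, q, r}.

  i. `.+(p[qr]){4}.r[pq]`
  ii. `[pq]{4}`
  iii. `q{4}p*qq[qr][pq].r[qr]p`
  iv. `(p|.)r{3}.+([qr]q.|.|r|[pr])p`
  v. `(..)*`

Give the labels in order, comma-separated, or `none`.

i → match
ii → no match
iii → no match — must start with "q"
iv → no match
v → no match

i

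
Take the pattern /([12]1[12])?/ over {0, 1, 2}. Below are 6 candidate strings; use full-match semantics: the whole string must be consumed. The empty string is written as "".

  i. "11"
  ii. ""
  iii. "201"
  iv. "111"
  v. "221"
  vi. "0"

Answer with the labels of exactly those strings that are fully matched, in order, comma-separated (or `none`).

i. "11" → no match
ii. "" → match
iii. "201" → no match
iv. "111" → match
v. "221" → no match
vi. "0" → no match

ii, iv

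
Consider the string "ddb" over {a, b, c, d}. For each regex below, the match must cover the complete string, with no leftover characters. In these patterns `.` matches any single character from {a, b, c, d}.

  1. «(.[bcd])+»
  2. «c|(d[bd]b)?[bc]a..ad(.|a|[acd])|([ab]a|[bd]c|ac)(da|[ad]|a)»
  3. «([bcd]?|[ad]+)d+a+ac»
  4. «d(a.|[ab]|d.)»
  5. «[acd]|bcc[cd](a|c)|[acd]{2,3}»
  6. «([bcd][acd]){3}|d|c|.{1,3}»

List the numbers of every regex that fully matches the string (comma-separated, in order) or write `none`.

1 → no match
2 → no match
3 → no match — must end with "aac"
4 → match
5 → no match
6 → match

4, 6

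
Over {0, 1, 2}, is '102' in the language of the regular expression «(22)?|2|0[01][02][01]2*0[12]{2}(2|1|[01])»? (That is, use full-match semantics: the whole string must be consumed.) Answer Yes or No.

No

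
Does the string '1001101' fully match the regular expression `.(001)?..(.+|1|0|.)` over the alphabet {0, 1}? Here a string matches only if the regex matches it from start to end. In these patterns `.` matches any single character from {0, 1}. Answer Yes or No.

Yes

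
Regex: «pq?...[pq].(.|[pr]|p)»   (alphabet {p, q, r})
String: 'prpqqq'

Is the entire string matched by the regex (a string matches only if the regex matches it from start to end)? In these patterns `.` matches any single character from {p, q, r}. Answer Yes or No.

No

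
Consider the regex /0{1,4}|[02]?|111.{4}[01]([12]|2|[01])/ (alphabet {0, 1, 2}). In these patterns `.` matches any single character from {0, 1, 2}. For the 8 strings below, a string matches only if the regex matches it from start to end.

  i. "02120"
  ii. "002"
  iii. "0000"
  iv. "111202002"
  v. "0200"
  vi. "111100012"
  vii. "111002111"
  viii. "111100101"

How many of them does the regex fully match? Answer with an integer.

i → no match
ii → no match
iii → match
iv → match
v → no match
vi → match
vii → match
viii → match
Total matched: 5

5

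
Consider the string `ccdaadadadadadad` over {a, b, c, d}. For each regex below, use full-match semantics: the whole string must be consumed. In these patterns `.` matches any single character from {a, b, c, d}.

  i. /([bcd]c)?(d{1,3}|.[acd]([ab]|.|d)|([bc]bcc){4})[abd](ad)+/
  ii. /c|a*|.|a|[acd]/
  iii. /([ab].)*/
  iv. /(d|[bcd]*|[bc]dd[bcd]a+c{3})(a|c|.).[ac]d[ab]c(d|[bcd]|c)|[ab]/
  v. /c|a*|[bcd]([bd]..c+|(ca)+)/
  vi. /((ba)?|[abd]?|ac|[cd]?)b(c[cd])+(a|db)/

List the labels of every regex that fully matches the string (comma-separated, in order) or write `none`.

i → match
ii → no match
iii → no match
iv → no match
v → no match
vi → no match

i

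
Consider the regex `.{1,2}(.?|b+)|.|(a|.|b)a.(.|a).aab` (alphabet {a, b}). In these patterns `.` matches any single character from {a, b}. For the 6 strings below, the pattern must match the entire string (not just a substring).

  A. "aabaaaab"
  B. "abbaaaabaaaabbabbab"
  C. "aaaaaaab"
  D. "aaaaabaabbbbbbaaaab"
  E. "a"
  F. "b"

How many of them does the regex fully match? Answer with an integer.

4

A → match
B → no match
C → match
D → no match
E → match
F → match
Total matched: 4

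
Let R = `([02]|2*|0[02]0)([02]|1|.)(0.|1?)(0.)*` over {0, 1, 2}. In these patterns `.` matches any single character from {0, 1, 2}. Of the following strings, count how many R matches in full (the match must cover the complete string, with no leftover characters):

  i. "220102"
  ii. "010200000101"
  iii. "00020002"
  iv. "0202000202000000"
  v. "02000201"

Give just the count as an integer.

i → match
ii → match
iii → match
iv → match
v → match
Total matched: 5

5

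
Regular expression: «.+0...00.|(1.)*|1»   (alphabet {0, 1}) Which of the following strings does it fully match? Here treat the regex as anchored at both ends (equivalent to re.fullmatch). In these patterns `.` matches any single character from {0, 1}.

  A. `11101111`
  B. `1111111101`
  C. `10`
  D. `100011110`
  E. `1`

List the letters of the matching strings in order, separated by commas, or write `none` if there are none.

A → match
B → no match
C → match
D → no match
E → match

A, C, E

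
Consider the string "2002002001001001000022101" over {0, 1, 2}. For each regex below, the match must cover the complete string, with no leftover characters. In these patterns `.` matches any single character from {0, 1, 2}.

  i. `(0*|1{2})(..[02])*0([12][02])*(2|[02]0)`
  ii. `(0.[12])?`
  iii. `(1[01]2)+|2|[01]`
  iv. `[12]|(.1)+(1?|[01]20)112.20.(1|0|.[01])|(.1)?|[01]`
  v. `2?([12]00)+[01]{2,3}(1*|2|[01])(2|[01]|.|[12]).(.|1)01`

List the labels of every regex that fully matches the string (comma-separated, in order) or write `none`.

i → no match
ii → no match
iii → no match
iv → no match
v → match

v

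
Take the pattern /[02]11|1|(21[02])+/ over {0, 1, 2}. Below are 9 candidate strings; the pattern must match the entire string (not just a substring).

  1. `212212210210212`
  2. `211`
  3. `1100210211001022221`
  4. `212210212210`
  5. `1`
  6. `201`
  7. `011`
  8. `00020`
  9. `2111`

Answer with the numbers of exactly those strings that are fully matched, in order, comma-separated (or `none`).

1, 2, 4, 5, 7

1 → match
2 → match
3 → no match
4 → match
5 → match
6 → no match
7 → match
8 → no match
9 → no match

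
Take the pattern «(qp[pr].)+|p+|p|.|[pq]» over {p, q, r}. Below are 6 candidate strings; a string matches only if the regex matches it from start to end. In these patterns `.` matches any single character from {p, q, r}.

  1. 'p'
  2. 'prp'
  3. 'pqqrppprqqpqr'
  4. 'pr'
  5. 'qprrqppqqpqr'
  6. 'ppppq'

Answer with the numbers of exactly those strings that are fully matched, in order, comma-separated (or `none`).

1

1 → match
2 → no match
3 → no match
4 → no match
5 → no match
6 → no match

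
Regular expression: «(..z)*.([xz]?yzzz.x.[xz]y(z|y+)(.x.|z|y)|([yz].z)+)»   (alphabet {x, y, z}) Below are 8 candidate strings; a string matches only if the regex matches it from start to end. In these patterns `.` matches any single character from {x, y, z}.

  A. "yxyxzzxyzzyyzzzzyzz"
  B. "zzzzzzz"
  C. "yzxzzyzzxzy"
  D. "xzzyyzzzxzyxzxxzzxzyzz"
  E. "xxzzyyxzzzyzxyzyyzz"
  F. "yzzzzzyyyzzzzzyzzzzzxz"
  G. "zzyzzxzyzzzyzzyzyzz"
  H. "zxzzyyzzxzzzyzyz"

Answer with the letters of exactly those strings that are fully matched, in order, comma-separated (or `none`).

B, F, G

A → no match
B. "zzzzzzz" → match
C. "yzxzzyzzxzy" → no match
D → no match
E → no match
F → match
G → match
H → no match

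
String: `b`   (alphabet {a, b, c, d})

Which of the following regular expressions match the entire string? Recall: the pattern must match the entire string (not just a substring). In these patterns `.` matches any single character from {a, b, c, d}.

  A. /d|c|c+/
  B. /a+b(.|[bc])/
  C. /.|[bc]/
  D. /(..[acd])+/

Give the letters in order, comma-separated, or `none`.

C

A → no match
B → no match — must start with `a`
C → match
D → no match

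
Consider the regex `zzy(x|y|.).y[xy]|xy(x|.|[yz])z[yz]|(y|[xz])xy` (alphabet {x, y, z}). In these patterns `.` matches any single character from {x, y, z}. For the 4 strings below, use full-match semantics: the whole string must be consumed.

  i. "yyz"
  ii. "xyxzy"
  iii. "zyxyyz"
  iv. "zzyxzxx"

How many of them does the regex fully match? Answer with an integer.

i → no match
ii → match
iii → no match
iv → no match
Total matched: 1

1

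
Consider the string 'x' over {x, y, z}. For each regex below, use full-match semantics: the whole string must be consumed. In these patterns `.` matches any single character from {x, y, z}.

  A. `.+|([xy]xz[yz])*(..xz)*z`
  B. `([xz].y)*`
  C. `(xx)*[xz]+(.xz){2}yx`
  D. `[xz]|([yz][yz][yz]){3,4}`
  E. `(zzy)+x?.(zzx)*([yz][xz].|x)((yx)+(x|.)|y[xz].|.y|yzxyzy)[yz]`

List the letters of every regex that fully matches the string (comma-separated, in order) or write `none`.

A, D

A → match
B → no match
C → no match — must end with 'xzyx'
D → match
E → no match — must start with 'zzy'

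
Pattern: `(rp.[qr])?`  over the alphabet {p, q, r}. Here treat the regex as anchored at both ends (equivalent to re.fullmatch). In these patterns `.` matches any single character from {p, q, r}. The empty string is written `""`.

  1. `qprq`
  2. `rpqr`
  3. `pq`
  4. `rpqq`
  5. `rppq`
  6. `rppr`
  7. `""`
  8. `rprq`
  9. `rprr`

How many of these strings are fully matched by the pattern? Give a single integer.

1. `qprq` → no match
2. `rpqr` → match
3. `pq` → no match
4. `rpqq` → match
5. `rppq` → match
6. `rppr` → match
7. `""` → match
8. `rprq` → match
9. `rprr` → match
Total matched: 7

7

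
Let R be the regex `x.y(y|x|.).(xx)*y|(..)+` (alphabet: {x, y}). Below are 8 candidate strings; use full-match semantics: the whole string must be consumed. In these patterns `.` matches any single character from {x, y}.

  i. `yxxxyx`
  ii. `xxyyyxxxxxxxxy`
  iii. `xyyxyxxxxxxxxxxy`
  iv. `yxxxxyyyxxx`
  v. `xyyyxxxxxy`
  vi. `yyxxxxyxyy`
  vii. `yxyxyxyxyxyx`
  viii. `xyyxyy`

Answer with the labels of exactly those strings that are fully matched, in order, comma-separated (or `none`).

i → match
ii → match
iii → match
iv → no match
v → match
vi → match
vii → match
viii → match

i, ii, iii, v, vi, vii, viii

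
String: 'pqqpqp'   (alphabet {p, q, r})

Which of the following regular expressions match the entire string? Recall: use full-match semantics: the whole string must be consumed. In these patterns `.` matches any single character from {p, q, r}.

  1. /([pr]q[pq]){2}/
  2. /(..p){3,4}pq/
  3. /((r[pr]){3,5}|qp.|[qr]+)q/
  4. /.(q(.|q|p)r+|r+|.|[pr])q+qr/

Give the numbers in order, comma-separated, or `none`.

1 → match
2 → no match — must end with 'ppq'
3 → no match — must end with 'q'
4 → no match — must end with 'qqr'

1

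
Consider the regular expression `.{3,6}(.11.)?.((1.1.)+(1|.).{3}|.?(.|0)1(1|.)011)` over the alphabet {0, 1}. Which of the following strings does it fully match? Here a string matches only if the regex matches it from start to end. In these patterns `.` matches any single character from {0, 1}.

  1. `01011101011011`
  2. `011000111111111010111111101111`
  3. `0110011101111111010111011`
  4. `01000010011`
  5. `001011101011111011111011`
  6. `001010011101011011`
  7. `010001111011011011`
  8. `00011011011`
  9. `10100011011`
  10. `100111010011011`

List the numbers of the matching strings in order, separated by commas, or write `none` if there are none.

1 → match
2 → match
3 → match
4 → match
5 → match
6 → match
7 → match
8 → match
9 → match
10 → match

1, 2, 3, 4, 5, 6, 7, 8, 9, 10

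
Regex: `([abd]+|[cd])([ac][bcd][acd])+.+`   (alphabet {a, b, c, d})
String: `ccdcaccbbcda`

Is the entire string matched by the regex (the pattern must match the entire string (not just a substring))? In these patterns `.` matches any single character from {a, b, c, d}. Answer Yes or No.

Yes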